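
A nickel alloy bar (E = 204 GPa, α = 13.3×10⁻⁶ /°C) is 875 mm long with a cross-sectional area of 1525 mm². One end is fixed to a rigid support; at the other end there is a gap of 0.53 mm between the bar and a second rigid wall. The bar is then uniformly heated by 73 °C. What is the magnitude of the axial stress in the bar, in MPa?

σ ≈ 74.5 MPa (compressive)

Free thermal elongation = αΔT L = 13.3×10⁻⁶ × 73 × 875 = 0.8495 mm.
After closing the 0.53 mm clearance, 0.8495 − 0.53 = 0.3195 mm of expansion remains to be suppressed by the wall.
So σ = E(δ_free − g)/L = 204×10³ × 0.3195/875 = 74.5 MPa.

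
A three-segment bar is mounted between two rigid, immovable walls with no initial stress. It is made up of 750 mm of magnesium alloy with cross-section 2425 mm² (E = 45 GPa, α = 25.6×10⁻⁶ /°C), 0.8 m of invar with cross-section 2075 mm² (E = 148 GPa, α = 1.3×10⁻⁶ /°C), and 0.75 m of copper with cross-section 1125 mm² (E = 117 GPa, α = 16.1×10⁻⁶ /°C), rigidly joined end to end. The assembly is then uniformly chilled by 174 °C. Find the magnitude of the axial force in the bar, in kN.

P ≈ 371 kN (tensile)

If the supports were absent, the total length change would be Σ αᵢΔT Lᵢ = 25.6×10⁻⁶×174×750 + 1.3×10⁻⁶×174×800 + 16.1×10⁻⁶×174×750 = 5.623 mm.
The walls prevent any net length change, so an axial force P (same in every segment) develops. Compatibility: P · Σ Lᵢ/(AᵢEᵢ) = δ_free.
Σ Lᵢ/(AᵢEᵢ) = 750/(2425×45×10³) + 800/(2075×148×10³) + 750/(1125×117×10³) = 1.518×10⁻⁵ mm/N.
P = 5.623 / 1.518×10⁻⁵ = 370500 N = 370.5 kN, tensile.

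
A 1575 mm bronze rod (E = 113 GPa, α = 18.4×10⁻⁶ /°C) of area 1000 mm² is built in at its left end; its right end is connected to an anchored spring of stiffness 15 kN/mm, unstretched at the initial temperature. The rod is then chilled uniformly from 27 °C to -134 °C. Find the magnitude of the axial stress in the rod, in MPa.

Free thermal contraction: δ_free = αΔT L = 18.4×10⁻⁶ × 161 × 1575 = 4.666 mm.
Let P be the tensile force in the spring. The rod extends elastically by PL/(AE) and the spring stretches by P/k; together these equal δ_free.
So P = δ_free / [L/(AE) + 1/k] = 4.666 / [ 1575/(1000×113×10³) + 1/(15×10³) ].
P = 4.666 / 8.06×10⁻⁵ = 57880 N.
σ = P/A = 57880/1000 = 57.88 MPa.

σ ≈ 57.9 MPa (tensile)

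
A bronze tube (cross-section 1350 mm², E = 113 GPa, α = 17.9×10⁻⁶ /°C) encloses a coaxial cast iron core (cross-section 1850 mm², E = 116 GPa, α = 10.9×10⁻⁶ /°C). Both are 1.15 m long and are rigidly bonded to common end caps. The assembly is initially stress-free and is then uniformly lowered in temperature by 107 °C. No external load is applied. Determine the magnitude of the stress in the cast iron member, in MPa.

Equilibrium of a rigid end plate with no external load gives equal and opposite internal forces ±P in the two members. Since α_{bronze} > α_{cast iron}, cooling drives the bronze into tension and the cast iron into compression.
Setting the final lengths equal and cancelling L: (α₁ − α₂)ΔT = P/(A₁E₁) + P/(A₂E₂).
|α₁ − α₂|·ΔT = 7×10⁻⁶ × 107 = 0.000749.
1/(A₁E₁) + 1/(A₂E₂) = 1/(1350×113×10³) + 1/(1850×116×10³) = 1.122×10⁻⁸ N⁻¹.
P = 0.000749 / 1.122×10⁻⁸ = 66790 N = 66.79 kN.
σ_{cast iron} = P/A₂ = 66790/1850 = 36.1 MPa, compressive.

σ ≈ 36.1 MPa (compressive)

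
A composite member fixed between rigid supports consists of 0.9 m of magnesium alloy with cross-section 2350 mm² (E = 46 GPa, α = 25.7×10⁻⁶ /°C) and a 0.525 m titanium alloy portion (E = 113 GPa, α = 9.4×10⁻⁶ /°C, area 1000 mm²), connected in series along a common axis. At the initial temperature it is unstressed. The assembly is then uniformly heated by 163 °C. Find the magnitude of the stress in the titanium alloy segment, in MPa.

σ ≈ 353 MPa (compressive)

If the supports were absent, the total length change would be Σ αᵢΔT Lᵢ = 25.7×10⁻⁶×163×900 + 9.4×10⁻⁶×163×525 = 4.575 mm.
The walls prevent any net length change, so an axial force P (same in every segment) develops. Compatibility: P · Σ Lᵢ/(AᵢEᵢ) = δ_free.
The series flexibility is Σ Lᵢ/(AᵢEᵢ) = 900/(2350×46×10³) + 525/(1000×113×10³) = 1.297×10⁻⁵ mm/N.
So P = 4.575 / 1.297×10⁻⁵ = 352.7 kN, compressive.
σ_{titanium alloy} = P / A = 352700 / 1000 = 352.7 MPa.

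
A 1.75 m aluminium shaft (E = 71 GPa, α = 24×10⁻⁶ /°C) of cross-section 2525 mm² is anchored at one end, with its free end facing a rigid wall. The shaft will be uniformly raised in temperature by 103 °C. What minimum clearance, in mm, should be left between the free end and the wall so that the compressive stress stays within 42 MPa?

g ≈ 3.29 mm

Free expansion if unrestrained: δ_free = αΔT L = 24×10⁻⁶ × 103 × 1750 = 4.326 mm.
At the allowable stress the elastic shortening the wall may impose is σL/E = 42 × 1750 / (71×10³) = 1.035 mm.
So the gap has to take up the difference, g_min = δ_free − σL/E = 4.326 − 1.035 = 3.291 mm.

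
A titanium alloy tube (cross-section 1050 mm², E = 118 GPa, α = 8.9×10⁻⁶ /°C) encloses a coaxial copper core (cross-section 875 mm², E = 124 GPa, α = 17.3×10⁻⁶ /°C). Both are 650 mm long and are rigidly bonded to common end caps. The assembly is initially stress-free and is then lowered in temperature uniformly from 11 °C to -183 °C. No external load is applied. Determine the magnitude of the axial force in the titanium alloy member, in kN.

P ≈ 94.3 kN (compressive in the titanium alloy)

The copper has the larger α, so on cooling it would change length more than the titanium alloy if both were free. The rigid plates force a common final length, so the copper is put into tension and the titanium alloy into compression, with equal and opposite forces P (no external load).
Compatibility of the two members (thermal + elastic change equal): (α₁ − α₂)ΔT = P·[1/(A₁E₁) + 1/(A₂E₂)].
|α₁ − α₂|·ΔT = 8.4×10⁻⁶ × 194 = 0.00163.
1/(A₁E₁) + 1/(A₂E₂) = 1/(1050×118×10³) + 1/(875×124×10³) = 1.729×10⁻⁸ N⁻¹.
P = 0.00163 / 1.729×10⁻⁸ = 94260 N = 94.26 kN.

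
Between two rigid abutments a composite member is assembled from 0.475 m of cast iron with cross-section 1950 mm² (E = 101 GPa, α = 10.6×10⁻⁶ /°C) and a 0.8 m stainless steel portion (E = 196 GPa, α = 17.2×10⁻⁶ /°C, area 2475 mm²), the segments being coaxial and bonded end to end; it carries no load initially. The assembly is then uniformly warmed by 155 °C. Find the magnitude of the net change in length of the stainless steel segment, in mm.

If the supports were absent, the total length change would be Σ αᵢΔT Lᵢ = 10.6×10⁻⁶×155×475 + 17.2×10⁻⁶×155×800 = 2.913 mm.
The rigid supports impose zero overall length change; the single axial force P common to all segments must satisfy P Σ Lᵢ/(AᵢEᵢ) = δ_free.
Σ Lᵢ/(AᵢEᵢ) = 475/(1950×101×10³) + 800/(2475×196×10³) = 4.061×10⁻⁶ mm/N.
So P = 2.913 / 4.061×10⁻⁶ = 717.4 kN, compressive.
For the stainless steel segment, free thermal change = 17.2×10⁻⁶×155×800 = 2.133 mm and elastic change from P = 717400×800/(2475×196×10³) = 1.183 mm; these oppose, so the net change is 0.95 mm (segment lengthens).

|ΔL| ≈ 0.95 mm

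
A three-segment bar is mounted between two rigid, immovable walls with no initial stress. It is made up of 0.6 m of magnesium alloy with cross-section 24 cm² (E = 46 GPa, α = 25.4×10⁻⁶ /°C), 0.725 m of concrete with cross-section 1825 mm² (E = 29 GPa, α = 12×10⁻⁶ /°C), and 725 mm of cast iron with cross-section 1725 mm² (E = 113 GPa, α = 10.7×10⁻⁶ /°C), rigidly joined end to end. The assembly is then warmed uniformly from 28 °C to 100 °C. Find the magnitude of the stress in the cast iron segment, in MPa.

σ ≈ 57.9 MPa (compressive)

With the walls removed the bar would change length by δ_free = Σ αᵢΔT Lᵢ = 25.4×10⁻⁶×72×600 + 12×10⁻⁶×72×725 + 10.7×10⁻⁶×72×725 = 2.282 mm.
The rigid supports impose zero overall length change; the single axial force P common to all segments must satisfy P Σ Lᵢ/(AᵢEᵢ) = δ_free.
The series flexibility is Σ Lᵢ/(AᵢEᵢ) = 600/(2400×46×10³) + 725/(1825×29×10³) + 725/(1725×113×10³) = 2.285×10⁻⁵ mm/N.
P = 2.282 / 2.285×10⁻⁵ = 99870 N = 99.87 kN, compressive.
σ_{cast iron} = P / A = 99870 / 1725 = 57.89 MPa.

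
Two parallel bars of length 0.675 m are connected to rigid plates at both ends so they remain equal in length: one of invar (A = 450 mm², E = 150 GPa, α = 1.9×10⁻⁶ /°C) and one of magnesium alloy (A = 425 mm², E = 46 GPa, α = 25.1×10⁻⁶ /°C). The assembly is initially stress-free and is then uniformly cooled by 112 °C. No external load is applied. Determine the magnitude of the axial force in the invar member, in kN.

P ≈ 39.4 kN (compressive in the invar)

Equilibrium of a rigid end plate with no external load gives equal and opposite internal forces ±P in the two members. Since α_{magnesium alloy} > α_{invar}, cooling drives the magnesium alloy into tension and the invar into compression.
Setting the final lengths equal and cancelling L: (α₁ − α₂)ΔT = P/(A₁E₁) + P/(A₂E₂).
|α₁ − α₂|·ΔT = 23.2×10⁻⁶ × 112 = 0.002598.
1/(A₁E₁) + 1/(A₂E₂) = 1/(450×150×10³) + 1/(425×46×10³) = 6.597×10⁻⁸ N⁻¹.
P = 0.002598 / 6.597×10⁻⁸ = 39390 N = 39.39 kN.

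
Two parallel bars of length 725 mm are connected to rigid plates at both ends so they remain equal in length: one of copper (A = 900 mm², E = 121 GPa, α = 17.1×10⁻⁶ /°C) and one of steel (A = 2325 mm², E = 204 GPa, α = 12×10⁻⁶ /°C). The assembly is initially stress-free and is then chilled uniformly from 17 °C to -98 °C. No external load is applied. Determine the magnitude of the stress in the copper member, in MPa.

Both members must finish at the same length. With the larger α, the copper tends to over-contract; the plates restrain it, putting the copper in tension and the steel in compression. With no external load the two internal forces are equal and opposite, magnitude P.
Setting the final lengths equal and cancelling L: (α₁ − α₂)ΔT = P/(A₁E₁) + P/(A₂E₂).
|α₁ − α₂|·ΔT = 5.1×10⁻⁶ × 115 = 0.0005865.
1/(A₁E₁) + 1/(A₂E₂) = 1/(900×121×10³) + 1/(2325×204×10³) = 1.129×10⁻⁸ N⁻¹.
So P = 0.0005865 / 1.129×10⁻⁸ = 51.94 kN.
σ_{copper} = P/A₁ = 51940/900 = 57.72 MPa, tensile.

σ ≈ 57.7 MPa (tensile)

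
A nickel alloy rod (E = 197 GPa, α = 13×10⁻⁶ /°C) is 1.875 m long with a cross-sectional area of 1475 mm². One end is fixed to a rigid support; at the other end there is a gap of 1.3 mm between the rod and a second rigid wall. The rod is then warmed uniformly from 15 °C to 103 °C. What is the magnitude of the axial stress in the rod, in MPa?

Unrestrained expansion: δ_free = αΔT L = 13×10⁻⁶ × 88 × 1875 = 2.145 mm.
This exceeds the 1.3 mm gap, so the wall pushes back. The portion of expansion that must be recovered elastically is δ_free − gap = 2.145 − 1.3 = 0.845 mm.
Compatibility: PL/(AE) = 0.845 mm, so σ = P/A = E × (0.845/1875) = 88.78 MPa.

σ ≈ 88.8 MPa (compressive)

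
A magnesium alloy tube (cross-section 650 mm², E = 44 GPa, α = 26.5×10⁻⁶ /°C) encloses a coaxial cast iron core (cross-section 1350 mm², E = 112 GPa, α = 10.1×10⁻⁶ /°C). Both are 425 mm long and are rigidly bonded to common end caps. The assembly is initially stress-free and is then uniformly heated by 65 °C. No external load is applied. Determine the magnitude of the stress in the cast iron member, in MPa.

σ ≈ 19 MPa (tensile)

The magnesium alloy has the larger α, so on heating it would change length more than the cast iron if both were free. The rigid plates force a common final length, so the magnesium alloy is put into compression and the cast iron into tension, with equal and opposite forces P (no external load).
Equating the net (thermal + elastic) strains gives |α₁ − α₂|·ΔT = P·[1/(A₁E₁) + 1/(A₂E₂)].
|α₁ − α₂|·ΔT = 16.4×10⁻⁶ × 65 = 0.001066.
1/(A₁E₁) + 1/(A₂E₂) = 1/(650×44×10³) + 1/(1350×112×10³) = 4.158×10⁻⁸ N⁻¹.
So P = 0.001066 / 4.158×10⁻⁸ = 25.64 kN.
σ_{cast iron} = P/A₂ = 25640/1350 = 18.99 MPa, tensile.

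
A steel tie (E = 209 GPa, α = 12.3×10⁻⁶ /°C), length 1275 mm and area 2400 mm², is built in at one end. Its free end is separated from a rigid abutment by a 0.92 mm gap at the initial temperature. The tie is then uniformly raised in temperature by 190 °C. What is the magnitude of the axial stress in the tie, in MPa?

Free thermal elongation = αΔT L = 12.3×10⁻⁶ × 190 × 1275 = 2.98 mm.
This exceeds the 0.92 mm gap, so the wall pushes back. The portion of expansion that must be recovered elastically is δ_free − gap = 2.98 − 0.92 = 2.06 mm.
Compatibility: PL/(AE) = 2.06 mm, so σ = P/A = E × (2.06/1275) = 337.6 MPa.

σ ≈ 338 MPa (compressive)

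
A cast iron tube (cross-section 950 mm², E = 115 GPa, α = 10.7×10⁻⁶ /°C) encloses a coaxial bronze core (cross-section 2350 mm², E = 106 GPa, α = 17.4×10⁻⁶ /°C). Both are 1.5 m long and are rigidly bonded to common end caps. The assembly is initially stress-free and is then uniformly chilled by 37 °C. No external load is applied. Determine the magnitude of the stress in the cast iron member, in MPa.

σ ≈ 19.8 MPa (compressive)

Both members must finish at the same length. With the larger α, the bronze tends to over-contract; the plates restrain it, putting the bronze in tension and the cast iron in compression. With no external load the two internal forces are equal and opposite, magnitude P.
Setting the final lengths equal and cancelling L: (α₁ − α₂)ΔT = P/(A₁E₁) + P/(A₂E₂).
|α₁ − α₂|·ΔT = 6.7×10⁻⁶ × 37 = 0.0002479.
1/(A₁E₁) + 1/(A₂E₂) = 1/(950×115×10³) + 1/(2350×106×10³) = 1.317×10⁻⁸ N⁻¹.
P = 0.0002479 / 1.317×10⁻⁸ = 18830 N = 18.83 kN.
σ_{cast iron} = P/A₁ = 18830/950 = 19.82 MPa, compressive.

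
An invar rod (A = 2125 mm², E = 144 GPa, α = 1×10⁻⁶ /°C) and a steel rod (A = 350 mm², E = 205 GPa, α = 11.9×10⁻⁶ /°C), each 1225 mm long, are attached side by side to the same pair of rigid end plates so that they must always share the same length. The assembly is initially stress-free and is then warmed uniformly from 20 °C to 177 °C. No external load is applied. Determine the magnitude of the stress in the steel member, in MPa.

σ ≈ 284 MPa (compressive)

The steel has the larger α, so on heating it would change length more than the invar if both were free. The rigid plates force a common final length, so the steel is put into compression and the invar into tension, with equal and opposite forces P (no external load).
Setting the final lengths equal and cancelling L: (α₁ − α₂)ΔT = P/(A₁E₁) + P/(A₂E₂).
|α₁ − α₂|·ΔT = 10.9×10⁻⁶ × 157 = 0.001711.
1/(A₁E₁) + 1/(A₂E₂) = 1/(2125×144×10³) + 1/(350×205×10³) = 1.721×10⁻⁸ N⁻¹.
So P = 0.001711 / 1.721×10⁻⁸ = 99.46 kN.
σ_{steel} = P/A₂ = 99460/350 = 284.2 MPa, compressive.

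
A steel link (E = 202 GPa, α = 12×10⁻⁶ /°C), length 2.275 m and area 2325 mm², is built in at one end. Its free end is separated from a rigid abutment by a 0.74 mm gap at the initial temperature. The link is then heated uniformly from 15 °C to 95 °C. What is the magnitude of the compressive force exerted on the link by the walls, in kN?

If the wall were absent the link would grow by αΔT L = 12×10⁻⁶ × 80 × 2275 = 2.184 mm.
This exceeds the 0.74 mm gap, so the wall pushes back. The portion of expansion that must be recovered elastically is δ_free − gap = 2.184 − 0.74 = 1.444 mm.
Compatibility: PL/(AE) = 1.444 mm, so σ = P/A = E × (1.444/2275) = 128.2 MPa.
P = σA = 128.2 × 2325 = 298.1 kN.

P ≈ 298 kN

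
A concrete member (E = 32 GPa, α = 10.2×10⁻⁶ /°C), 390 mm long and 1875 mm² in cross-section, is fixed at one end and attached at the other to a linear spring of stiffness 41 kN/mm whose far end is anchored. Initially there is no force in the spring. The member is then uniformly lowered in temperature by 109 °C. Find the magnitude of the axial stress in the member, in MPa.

If the spring were absent the member would shorten by αΔT L = 10.2×10⁻⁶ × 109 × 390 = 0.4336 mm.
With a force P in the spring, the elastic change of the member is PL/(AE) and that of the spring is P/k; compatibility requires their sum to equal δ_free.
So P = δ_free / [L/(AE) + 1/k] = 0.4336 / [ 390/(1875×32×10³) + 1/(41×10³) ].
P = 0.4336 / 3.089×10⁻⁵ = 14040 N.
σ = P/A = 14040/1875 = 7.486 MPa.

σ ≈ 7.49 MPa (tensile)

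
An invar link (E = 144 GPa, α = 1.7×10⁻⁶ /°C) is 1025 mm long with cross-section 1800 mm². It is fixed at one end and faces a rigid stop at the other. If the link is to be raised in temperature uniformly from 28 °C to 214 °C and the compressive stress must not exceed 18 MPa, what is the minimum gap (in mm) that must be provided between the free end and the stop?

Free expansion if unrestrained: δ_free = αΔT L = 1.7×10⁻⁶ × 186 × 1025 = 0.3241 mm.
At the allowable stress the elastic shortening the wall may impose is σL/E = 18 × 1025 / (144×10³) = 0.1281 mm.
So the gap has to take up the difference, g_min = δ_free − σL/E = 0.3241 − 0.1281 = 0.196 mm.

g ≈ 0.196 mm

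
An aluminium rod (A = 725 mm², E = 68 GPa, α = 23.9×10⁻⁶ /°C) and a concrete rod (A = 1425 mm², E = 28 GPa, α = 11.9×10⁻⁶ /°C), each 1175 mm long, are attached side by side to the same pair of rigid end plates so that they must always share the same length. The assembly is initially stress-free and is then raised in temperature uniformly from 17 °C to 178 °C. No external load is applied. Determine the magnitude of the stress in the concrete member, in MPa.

σ ≈ 29.9 MPa (tensile)

The aluminium has the larger α, so on heating it would change length more than the concrete if both were free. The rigid plates force a common final length, so the aluminium is put into compression and the concrete into tension, with equal and opposite forces P (no external load).
Setting the final lengths equal and cancelling L: (α₁ − α₂)ΔT = P/(A₁E₁) + P/(A₂E₂).
|α₁ − α₂|·ΔT = 12×10⁻⁶ × 161 = 0.001932.
1/(A₁E₁) + 1/(A₂E₂) = 1/(725×68×10³) + 1/(1425×28×10³) = 4.535×10⁻⁸ N⁻¹.
So P = 0.001932 / 4.535×10⁻⁸ = 42.61 kN.
σ_{concrete} = P/A₂ = 42610/1425 = 29.9 MPa, tensile.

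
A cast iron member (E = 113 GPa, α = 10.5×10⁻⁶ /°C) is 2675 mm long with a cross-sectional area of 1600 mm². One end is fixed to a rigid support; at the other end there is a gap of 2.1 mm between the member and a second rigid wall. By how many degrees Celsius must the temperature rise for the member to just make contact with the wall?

The gap closes when αΔT L = 2.1 mm, since the member is still unstressed at that instant.
ΔT = 2.1 / (10.5×10⁻⁶ × 2675) = 74.77 °C.

ΔT ≈ 74.8 °C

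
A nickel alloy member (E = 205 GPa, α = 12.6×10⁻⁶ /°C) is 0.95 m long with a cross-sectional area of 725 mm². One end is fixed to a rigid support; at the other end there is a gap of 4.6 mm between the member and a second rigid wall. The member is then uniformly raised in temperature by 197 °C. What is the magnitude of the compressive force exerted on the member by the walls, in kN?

Unrestrained expansion: δ_free = αΔT L = 12.6×10⁻⁶ × 197 × 950 = 2.358 mm.
This is smaller than the 4.6 mm clearance, so the member expands freely without reaching the stop — the stress is zero.

P ≈ 0 kN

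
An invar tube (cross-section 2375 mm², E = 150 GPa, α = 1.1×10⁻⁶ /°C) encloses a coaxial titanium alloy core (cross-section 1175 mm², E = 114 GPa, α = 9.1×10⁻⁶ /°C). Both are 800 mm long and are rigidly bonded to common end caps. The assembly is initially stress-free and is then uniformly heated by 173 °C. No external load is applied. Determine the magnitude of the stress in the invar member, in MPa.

σ ≈ 56.7 MPa (tensile)

Equilibrium of a rigid end plate with no external load gives equal and opposite internal forces ±P in the two members. Since α_{titanium alloy} > α_{invar}, heating drives the titanium alloy into compression and the invar into tension.
Compatibility of the two members (thermal + elastic change equal): (α₁ − α₂)ΔT = P·[1/(A₁E₁) + 1/(A₂E₂)].
|α₁ − α₂|·ΔT = 8×10⁻⁶ × 173 = 0.001384.
1/(A₁E₁) + 1/(A₂E₂) = 1/(2375×150×10³) + 1/(1175×114×10³) = 1.027×10⁻⁸ N⁻¹.
P = 0.001384 / 1.027×10⁻⁸ = 134700 N = 134.7 kN.
σ_{invar} = P/A₁ = 134700/2375 = 56.73 MPa, tensile.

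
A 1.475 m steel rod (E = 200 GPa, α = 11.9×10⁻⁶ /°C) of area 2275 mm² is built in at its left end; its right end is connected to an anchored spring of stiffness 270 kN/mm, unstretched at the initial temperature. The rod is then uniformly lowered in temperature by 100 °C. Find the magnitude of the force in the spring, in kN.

P ≈ 253 kN

Free thermal contraction: δ_free = αΔT L = 11.9×10⁻⁶ × 100 × 1475 = 1.755 mm.
With a force P in the spring, the elastic change of the rod is PL/(AE) and that of the spring is P/k; compatibility requires their sum to equal δ_free.
So P = δ_free / [L/(AE) + 1/k] = 1.755 / [ 1475/(2275×200×10³) + 1/(270×10³) ].
P = 1.755 / 6.945×10⁻⁶ = 252700 N.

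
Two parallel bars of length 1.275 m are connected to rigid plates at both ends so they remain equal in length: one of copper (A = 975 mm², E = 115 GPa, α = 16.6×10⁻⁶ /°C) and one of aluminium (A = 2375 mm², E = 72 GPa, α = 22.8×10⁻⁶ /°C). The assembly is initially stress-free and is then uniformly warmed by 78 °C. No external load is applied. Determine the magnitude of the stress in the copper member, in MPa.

σ ≈ 33.6 MPa (tensile)

Equilibrium of a rigid end plate with no external load gives equal and opposite internal forces ±P in the two members. Since α_{aluminium} > α_{copper}, heating drives the aluminium into compression and the copper into tension.
Equating the net (thermal + elastic) strains gives |α₁ − α₂|·ΔT = P·[1/(A₁E₁) + 1/(A₂E₂)].
|α₁ − α₂|·ΔT = 6.2×10⁻⁶ × 78 = 0.0004836.
1/(A₁E₁) + 1/(A₂E₂) = 1/(975×115×10³) + 1/(2375×72×10³) = 1.477×10⁻⁸ N⁻¹.
So P = 0.0004836 / 1.477×10⁻⁸ = 32.75 kN.
σ_{copper} = P/A₁ = 32750/975 = 33.59 MPa, tensile.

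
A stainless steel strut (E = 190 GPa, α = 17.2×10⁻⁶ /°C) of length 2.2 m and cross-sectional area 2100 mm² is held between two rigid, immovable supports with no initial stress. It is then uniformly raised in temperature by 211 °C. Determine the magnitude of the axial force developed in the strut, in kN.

P ≈ 1450 kN (compressive)

The ends cannot move, so σ = EαΔT = 190×10³ × 17.2×10⁻⁶ × 211 = 689.5 MPa.
Then P = σA = 689.5 × 2100 mm² = 1448 kN, compressive.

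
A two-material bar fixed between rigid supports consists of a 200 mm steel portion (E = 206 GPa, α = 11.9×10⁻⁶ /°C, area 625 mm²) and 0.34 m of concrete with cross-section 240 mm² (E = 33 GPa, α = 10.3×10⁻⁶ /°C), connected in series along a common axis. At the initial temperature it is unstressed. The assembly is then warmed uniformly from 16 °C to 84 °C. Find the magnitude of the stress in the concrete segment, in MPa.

With the walls removed the bar would change length by δ_free = Σ αᵢΔT Lᵢ = 11.9×10⁻⁶×68×200 + 10.3×10⁻⁶×68×340 = 0.4 mm.
The walls prevent any net length change, so an axial force P (same in every segment) develops. Compatibility: P · Σ Lᵢ/(AᵢEᵢ) = δ_free.
Σ Lᵢ/(AᵢEᵢ) = 200/(625×206×10³) + 340/(240×33×10³) = 4.448×10⁻⁵ mm/N.
P = 0.4 / 4.448×10⁻⁵ = 8992 N = 8.992 kN, compressive.
σ_{concrete} = P / A = 8992 / 240 = 37.47 MPa.

σ ≈ 37.5 MPa (compressive)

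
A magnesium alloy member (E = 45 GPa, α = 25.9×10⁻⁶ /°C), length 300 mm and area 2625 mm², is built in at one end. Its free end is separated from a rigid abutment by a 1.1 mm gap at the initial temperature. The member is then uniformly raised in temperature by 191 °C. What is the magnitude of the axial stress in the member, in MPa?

Free thermal elongation = αΔT L = 25.9×10⁻⁶ × 191 × 300 = 1.484 mm.
This exceeds the 1.1 mm gap, so the wall pushes back. The portion of expansion that must be recovered elastically is δ_free − gap = 1.484 − 1.1 = 0.3841 mm.
So σ = E(δ_free − g)/L = 45×10³ × 0.3841/300 = 57.61 MPa.

σ ≈ 57.6 MPa (compressive)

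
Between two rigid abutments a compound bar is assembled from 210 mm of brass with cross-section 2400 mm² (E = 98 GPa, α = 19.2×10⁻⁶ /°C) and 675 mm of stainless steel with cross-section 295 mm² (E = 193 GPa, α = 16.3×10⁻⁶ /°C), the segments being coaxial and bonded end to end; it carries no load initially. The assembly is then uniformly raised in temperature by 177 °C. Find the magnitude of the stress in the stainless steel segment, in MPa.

Free thermal expansion of the whole bar: Σ αᵢΔT Lᵢ = 19.2×10⁻⁶×177×210 + 16.3×10⁻⁶×177×675 = 2.661 mm.
The walls prevent any net length change, so an axial force P (same in every segment) develops. Compatibility: P · Σ Lᵢ/(AᵢEᵢ) = δ_free.
Σ Lᵢ/(AᵢEᵢ) = 210/(2400×98×10³) + 675/(295×193×10³) = 1.275×10⁻⁵ mm/N.
So P = 2.661 / 1.275×10⁻⁵ = 208.7 kN, compressive.
σ_{stainless steel} = P / A = 208700 / 295 = 707.6 MPa.

σ ≈ 708 MPa (compressive)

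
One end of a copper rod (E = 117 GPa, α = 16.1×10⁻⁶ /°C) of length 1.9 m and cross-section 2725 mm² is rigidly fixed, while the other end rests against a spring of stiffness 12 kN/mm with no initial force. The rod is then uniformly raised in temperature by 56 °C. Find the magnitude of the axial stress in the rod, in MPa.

If the spring were absent the rod would lengthen by αΔT L = 16.1×10⁻⁶ × 56 × 1900 = 1.713 mm.
Let P be the compressive force at the spring. The rod shortens elastically by PL/(AE) and the spring compresses by P/k; together these equal δ_free.
So P = δ_free / [L/(AE) + 1/k] = 1.713 / [ 1900/(2725×117×10³) + 1/(12×10³) ].
P = 1.713 / 8.929×10⁻⁵ = 19180 N.
σ = P/A = 19180/2725 = 7.04 MPa.

σ ≈ 7.04 MPa (compressive)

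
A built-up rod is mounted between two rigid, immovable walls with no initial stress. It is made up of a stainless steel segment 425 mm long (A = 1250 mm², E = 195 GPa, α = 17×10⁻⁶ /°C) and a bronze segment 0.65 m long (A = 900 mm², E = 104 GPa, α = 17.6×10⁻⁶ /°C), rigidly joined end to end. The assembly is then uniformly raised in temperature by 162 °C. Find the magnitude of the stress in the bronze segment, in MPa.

σ ≈ 387 MPa (compressive)

With the walls removed the bar would change length by δ_free = Σ αᵢΔT Lᵢ = 17×10⁻⁶×162×425 + 17.6×10⁻⁶×162×650 = 3.024 mm.
Since the ends are fixed, an axial force P builds up, equal in every segment, with P · Σ Lᵢ/(AᵢEᵢ) = δ_free.
The series flexibility is Σ Lᵢ/(AᵢEᵢ) = 425/(1250×195×10³) + 650/(900×104×10³) = 8.688×10⁻⁶ mm/N.
Hence P = δ_free / Σ(L/AE) = 3.024/8.688×10⁻⁶ = 348 kN (compressive).
σ_{bronze} = P / A = 348000 / 900 = 386.7 MPa.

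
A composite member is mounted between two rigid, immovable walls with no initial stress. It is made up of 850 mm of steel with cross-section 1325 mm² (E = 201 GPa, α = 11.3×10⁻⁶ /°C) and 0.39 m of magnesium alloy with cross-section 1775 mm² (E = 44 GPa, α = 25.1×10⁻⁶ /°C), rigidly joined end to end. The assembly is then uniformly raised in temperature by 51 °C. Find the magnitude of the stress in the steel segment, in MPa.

σ ≈ 91.2 MPa (compressive)

If the supports were absent, the total length change would be Σ αᵢΔT Lᵢ = 11.3×10⁻⁶×51×850 + 25.1×10⁻⁶×51×390 = 0.9891 mm.
The rigid supports impose zero overall length change; the single axial force P common to all segments must satisfy P Σ Lᵢ/(AᵢEᵢ) = δ_free.
The series flexibility is Σ Lᵢ/(AᵢEᵢ) = 850/(1325×201×10³) + 390/(1775×44×10³) = 8.185×10⁻⁶ mm/N.
So P = 0.9891 / 8.185×10⁻⁶ = 120.8 kN, compressive.
σ_{steel} = P / A = 120800 / 1325 = 91.2 MPa.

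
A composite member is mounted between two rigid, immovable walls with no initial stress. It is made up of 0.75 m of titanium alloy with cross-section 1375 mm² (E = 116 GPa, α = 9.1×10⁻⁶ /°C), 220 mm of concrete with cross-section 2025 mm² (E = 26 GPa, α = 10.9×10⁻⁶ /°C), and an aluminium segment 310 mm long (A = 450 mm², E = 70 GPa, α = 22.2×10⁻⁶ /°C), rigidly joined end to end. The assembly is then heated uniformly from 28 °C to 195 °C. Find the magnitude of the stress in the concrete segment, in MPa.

σ ≈ 70.9 MPa (compressive)

With the walls removed the bar would change length by δ_free = Σ αᵢΔT Lᵢ = 9.1×10⁻⁶×167×750 + 10.9×10⁻⁶×167×220 + 22.2×10⁻⁶×167×310 = 2.69 mm.
Since the ends are fixed, an axial force P builds up, equal in every segment, with P · Σ Lᵢ/(AᵢEᵢ) = δ_free.
The series flexibility is Σ Lᵢ/(AᵢEᵢ) = 750/(1375×116×10³) + 220/(2025×26×10³) + 310/(450×70×10³) = 1.872×10⁻⁵ mm/N.
So P = 2.69 / 1.872×10⁻⁵ = 143.7 kN, compressive.
σ_{concrete} = P / A = 143700 / 2025 = 70.94 MPa.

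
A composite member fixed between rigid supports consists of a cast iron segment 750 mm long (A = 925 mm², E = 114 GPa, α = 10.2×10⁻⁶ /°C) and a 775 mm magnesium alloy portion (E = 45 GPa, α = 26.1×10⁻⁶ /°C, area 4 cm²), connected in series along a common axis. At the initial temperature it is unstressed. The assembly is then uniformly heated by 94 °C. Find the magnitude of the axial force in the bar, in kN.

P ≈ 52.2 kN (compressive)

With the walls removed the bar would change length by δ_free = Σ αᵢΔT Lᵢ = 10.2×10⁻⁶×94×750 + 26.1×10⁻⁶×94×775 = 2.62 mm.
The walls prevent any net length change, so an axial force P (same in every segment) develops. Compatibility: P · Σ Lᵢ/(AᵢEᵢ) = δ_free.
The series flexibility is Σ Lᵢ/(AᵢEᵢ) = 750/(925×114×10³) + 775/(400×45×10³) = 5.017×10⁻⁵ mm/N.
Hence P = δ_free / Σ(L/AE) = 2.62/5.017×10⁻⁵ = 52.23 kN (compressive).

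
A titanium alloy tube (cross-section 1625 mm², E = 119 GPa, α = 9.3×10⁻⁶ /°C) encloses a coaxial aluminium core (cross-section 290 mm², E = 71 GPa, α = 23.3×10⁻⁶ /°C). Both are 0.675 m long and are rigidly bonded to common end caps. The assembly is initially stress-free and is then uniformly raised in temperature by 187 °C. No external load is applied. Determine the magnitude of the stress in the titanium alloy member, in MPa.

Equilibrium of a rigid end plate with no external load gives equal and opposite internal forces ±P in the two members. Since α_{aluminium} > α_{titanium alloy}, heating drives the aluminium into compression and the titanium alloy into tension.
Equating the net (thermal + elastic) strains gives |α₁ − α₂|·ΔT = P·[1/(A₁E₁) + 1/(A₂E₂)].
|α₁ − α₂|·ΔT = 14×10⁻⁶ × 187 = 0.002618.
1/(A₁E₁) + 1/(A₂E₂) = 1/(1625×119×10³) + 1/(290×71×10³) = 5.374×10⁻⁸ N⁻¹.
P = 0.002618 / 5.374×10⁻⁸ = 48720 N = 48.72 kN.
σ_{titanium alloy} = P/A₁ = 48720/1625 = 29.98 MPa, tensile.

σ ≈ 30 MPa (tensile)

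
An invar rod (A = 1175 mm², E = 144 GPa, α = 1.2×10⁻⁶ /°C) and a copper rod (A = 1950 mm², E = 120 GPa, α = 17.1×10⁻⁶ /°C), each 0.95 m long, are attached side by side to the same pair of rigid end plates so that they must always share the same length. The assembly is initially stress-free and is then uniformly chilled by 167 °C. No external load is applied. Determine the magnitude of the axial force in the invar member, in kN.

P ≈ 261 kN (compressive in the invar)

The copper has the larger α, so on cooling it would change length more than the invar if both were free. The rigid plates force a common final length, so the copper is put into tension and the invar into compression, with equal and opposite forces P (no external load).
Equating the net (thermal + elastic) strains gives |α₁ − α₂|·ΔT = P·[1/(A₁E₁) + 1/(A₂E₂)].
|α₁ − α₂|·ΔT = 15.9×10⁻⁶ × 167 = 0.002655.
1/(A₁E₁) + 1/(A₂E₂) = 1/(1175×144×10³) + 1/(1950×120×10³) = 1.018×10⁻⁸ N⁻¹.
So P = 0.002655 / 1.018×10⁻⁸ = 260.7 kN.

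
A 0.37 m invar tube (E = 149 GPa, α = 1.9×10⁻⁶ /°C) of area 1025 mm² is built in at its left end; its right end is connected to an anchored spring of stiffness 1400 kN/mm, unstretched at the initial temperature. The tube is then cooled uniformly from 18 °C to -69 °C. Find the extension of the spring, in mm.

Free thermal contraction: δ_free = αΔT L = 1.9×10⁻⁶ × 87 × 370 = 0.06116 mm.
Let P be the tensile force in the spring. The tube extends elastically by PL/(AE) and the spring stretches by P/k; together these equal δ_free.
P [ L/(AE) + 1/k ] = δ_free → P [ 370/(1025×149×10³) + 1/(1400×10³) ] = 0.06116.
P = 0.06116 / 3.137×10⁻⁶ = 19500 N.
Spring extension = P/k = 19500/(1400×10³) = 0.01393 mm.

δ ≈ 0.0139 mm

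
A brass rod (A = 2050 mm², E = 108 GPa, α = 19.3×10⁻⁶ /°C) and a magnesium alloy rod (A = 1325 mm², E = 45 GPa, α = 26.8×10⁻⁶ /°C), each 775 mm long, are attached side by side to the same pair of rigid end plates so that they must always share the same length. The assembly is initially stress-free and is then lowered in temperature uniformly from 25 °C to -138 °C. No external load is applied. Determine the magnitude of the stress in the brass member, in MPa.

σ ≈ 28 MPa (compressive)

Both members must finish at the same length. With the larger α, the magnesium alloy tends to over-contract; the plates restrain it, putting the magnesium alloy in tension and the brass in compression. With no external load the two internal forces are equal and opposite, magnitude P.
Equating the net (thermal + elastic) strains gives |α₁ − α₂|·ΔT = P·[1/(A₁E₁) + 1/(A₂E₂)].
|α₁ − α₂|·ΔT = 7.5×10⁻⁶ × 163 = 0.001222.
1/(A₁E₁) + 1/(A₂E₂) = 1/(2050×108×10³) + 1/(1325×45×10³) = 2.129×10⁻⁸ N⁻¹.
P = 0.001222 / 2.129×10⁻⁸ = 57430 N = 57.43 kN.
σ_{brass} = P/A₁ = 57430/2050 = 28.01 MPa, compressive.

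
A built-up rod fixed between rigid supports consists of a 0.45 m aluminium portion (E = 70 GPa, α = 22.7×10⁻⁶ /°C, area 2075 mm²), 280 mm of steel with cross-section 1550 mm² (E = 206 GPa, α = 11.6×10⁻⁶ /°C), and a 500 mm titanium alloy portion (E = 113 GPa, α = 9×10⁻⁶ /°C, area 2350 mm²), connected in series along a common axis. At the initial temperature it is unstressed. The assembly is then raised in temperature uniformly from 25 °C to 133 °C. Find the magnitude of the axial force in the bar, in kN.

P ≈ 331 kN (compressive)

If the supports were absent, the total length change would be Σ αᵢΔT Lᵢ = 22.7×10⁻⁶×108×450 + 11.6×10⁻⁶×108×280 + 9×10⁻⁶×108×500 = 1.94 mm.
Since the ends are fixed, an axial force P builds up, equal in every segment, with P · Σ Lᵢ/(AᵢEᵢ) = δ_free.
Σ Lᵢ/(AᵢEᵢ) = 450/(2075×70×10³) + 280/(1550×206×10³) + 500/(2350×113×10³) = 5.858×10⁻⁶ mm/N.
Hence P = δ_free / Σ(L/AE) = 1.94/5.858×10⁻⁶ = 331.2 kN (compressive).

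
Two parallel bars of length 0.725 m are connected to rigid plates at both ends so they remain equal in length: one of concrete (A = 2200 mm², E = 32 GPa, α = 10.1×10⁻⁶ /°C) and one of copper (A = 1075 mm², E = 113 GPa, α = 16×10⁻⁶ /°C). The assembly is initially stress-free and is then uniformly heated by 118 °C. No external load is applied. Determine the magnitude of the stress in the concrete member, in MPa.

σ ≈ 14.1 MPa (tensile)

The copper has the larger α, so on heating it would change length more than the concrete if both were free. The rigid plates force a common final length, so the copper is put into compression and the concrete into tension, with equal and opposite forces P (no external load).
Setting the final lengths equal and cancelling L: (α₁ − α₂)ΔT = P/(A₁E₁) + P/(A₂E₂).
|α₁ − α₂|·ΔT = 5.9×10⁻⁶ × 118 = 0.0006962.
1/(A₁E₁) + 1/(A₂E₂) = 1/(2200×32×10³) + 1/(1075×113×10³) = 2.244×10⁻⁸ N⁻¹.
So P = 0.0006962 / 2.244×10⁻⁸ = 31.03 kN.
σ_{concrete} = P/A₁ = 31030/2200 = 14.1 MPa, tensile.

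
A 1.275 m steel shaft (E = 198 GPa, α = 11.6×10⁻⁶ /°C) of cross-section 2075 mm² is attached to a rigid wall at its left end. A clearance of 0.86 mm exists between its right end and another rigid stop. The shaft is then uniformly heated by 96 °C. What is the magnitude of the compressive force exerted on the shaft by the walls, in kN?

P ≈ 180 kN

Unrestrained expansion: δ_free = αΔT L = 11.6×10⁻⁶ × 96 × 1275 = 1.42 mm.
This exceeds the 0.86 mm gap, so the wall pushes back. The portion of expansion that must be recovered elastically is δ_free − gap = 1.42 − 0.86 = 0.5598 mm.
That suppressed elongation corresponds to σ = E·Δ/L = 198×10³ × 0.5598/1275 = 86.94 MPa.
Force on the wall = σA = 86.94 × 2075 mm² = 180.4 kN.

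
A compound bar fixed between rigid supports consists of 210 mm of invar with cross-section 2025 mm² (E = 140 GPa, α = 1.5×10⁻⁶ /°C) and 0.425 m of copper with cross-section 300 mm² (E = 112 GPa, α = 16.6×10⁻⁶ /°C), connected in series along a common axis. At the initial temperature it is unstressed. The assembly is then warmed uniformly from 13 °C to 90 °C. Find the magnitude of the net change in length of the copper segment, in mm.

|ΔL| ≈ 0.00714 mm

If the supports were absent, the total length change would be Σ αᵢΔT Lᵢ = 1.5×10⁻⁶×77×210 + 16.6×10⁻⁶×77×425 = 0.5675 mm.
The rigid supports impose zero overall length change; the single axial force P common to all segments must satisfy P Σ Lᵢ/(AᵢEᵢ) = δ_free.
Σ Lᵢ/(AᵢEᵢ) = 210/(2025×140×10³) + 425/(300×112×10³) = 1.339×10⁻⁵ mm/N.
P = 0.5675 / 1.339×10⁻⁵ = 42380 N = 42.38 kN, compressive.
For the copper segment, free thermal change = 16.6×10⁻⁶×77×425 = 0.5432 mm and elastic change from P = 42380×425/(300×112×10³) = 0.5361 mm; these oppose, so the net change is 0.00714 mm (segment lengthens).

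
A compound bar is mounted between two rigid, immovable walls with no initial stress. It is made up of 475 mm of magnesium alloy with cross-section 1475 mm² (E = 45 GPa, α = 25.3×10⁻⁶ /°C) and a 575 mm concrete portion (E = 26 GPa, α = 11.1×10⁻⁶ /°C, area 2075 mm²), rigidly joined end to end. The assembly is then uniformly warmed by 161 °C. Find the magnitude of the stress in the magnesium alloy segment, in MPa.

σ ≈ 113 MPa (compressive)

If the supports were absent, the total length change would be Σ αᵢΔT Lᵢ = 25.3×10⁻⁶×161×475 + 11.1×10⁻⁶×161×575 = 2.962 mm.
The rigid supports impose zero overall length change; the single axial force P common to all segments must satisfy P Σ Lᵢ/(AᵢEᵢ) = δ_free.
The series flexibility is Σ Lᵢ/(AᵢEᵢ) = 475/(1475×45×10³) + 575/(2075×26×10³) = 1.781×10⁻⁵ mm/N.
So P = 2.962 / 1.781×10⁻⁵ = 166.3 kN, compressive.
σ_{magnesium alloy} = P / A = 166300 / 1475 = 112.7 MPa.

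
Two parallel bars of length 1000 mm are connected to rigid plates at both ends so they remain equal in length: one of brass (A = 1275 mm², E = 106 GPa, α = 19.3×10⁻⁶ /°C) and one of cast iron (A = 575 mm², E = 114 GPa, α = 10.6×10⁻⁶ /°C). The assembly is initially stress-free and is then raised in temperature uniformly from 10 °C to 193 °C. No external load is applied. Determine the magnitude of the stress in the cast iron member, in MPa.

Equilibrium of a rigid end plate with no external load gives equal and opposite internal forces ±P in the two members. Since α_{brass} > α_{cast iron}, heating drives the brass into compression and the cast iron into tension.
Setting the final lengths equal and cancelling L: (α₁ − α₂)ΔT = P/(A₁E₁) + P/(A₂E₂).
|α₁ − α₂|·ΔT = 8.7×10⁻⁶ × 183 = 0.001592.
1/(A₁E₁) + 1/(A₂E₂) = 1/(1275×106×10³) + 1/(575×114×10³) = 2.265×10⁻⁸ N⁻¹.
P = 0.001592 / 2.265×10⁻⁸ = 70280 N = 70.28 kN.
σ_{cast iron} = P/A₂ = 70280/575 = 122.2 MPa, tensile.

σ ≈ 122 MPa (tensile)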